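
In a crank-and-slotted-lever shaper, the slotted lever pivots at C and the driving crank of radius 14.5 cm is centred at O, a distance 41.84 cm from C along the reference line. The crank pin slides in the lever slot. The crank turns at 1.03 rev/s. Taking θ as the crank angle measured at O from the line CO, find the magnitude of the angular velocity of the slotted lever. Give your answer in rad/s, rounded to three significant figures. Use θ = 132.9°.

1.16

ω = 6.472 rad/s (from 1.03 rev/s).
Crank pin A relative to C: A = (d + r cosθ, r sinθ); lever angle φ = atan2(r sinθ, d + r cosθ).
Differentiating tanφ: φ̇ = rω(d cosθ + r)/(d² + r² + 2dr cosθ).
d² + r² + 2dr cosθ = |CA|² = 0.113488 m²;  d cosθ + r = -0.13981 m.
|ω_lever| = |0.145·6.472·-0.13981| / 0.113488 = 1.1561 rad/s.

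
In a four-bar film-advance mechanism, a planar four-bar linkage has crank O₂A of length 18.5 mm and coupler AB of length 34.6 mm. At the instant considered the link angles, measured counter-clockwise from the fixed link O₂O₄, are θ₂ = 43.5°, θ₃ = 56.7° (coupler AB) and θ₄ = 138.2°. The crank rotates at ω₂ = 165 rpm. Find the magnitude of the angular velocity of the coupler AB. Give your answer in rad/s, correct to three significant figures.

9.31

ω₂ = 17.28 rad/s (from 165 rpm).
Differentiating the loop-closure r₂e^{iθ₂}+r₃e^{iθ₃}=r₁+r₄e^{iθ₄} gives r₂ω₂e^{iθ₂}+r₃ω₃e^{iθ₃}=r₄ω₄e^{iθ₄}.
Eliminating the other unknown: ω₃ = r₂ω₂ sin(θ₄−θ₂) / [r₃ sin(θ₃−θ₄)].
Numerator sine = +0.99664; denominator sine = -0.98902.
Result = 0.0185·17.28·(+0.99664) / (0.0346·(-0.98902)) = -9.3098 rad/s; magnitude 9.3098 rad/s.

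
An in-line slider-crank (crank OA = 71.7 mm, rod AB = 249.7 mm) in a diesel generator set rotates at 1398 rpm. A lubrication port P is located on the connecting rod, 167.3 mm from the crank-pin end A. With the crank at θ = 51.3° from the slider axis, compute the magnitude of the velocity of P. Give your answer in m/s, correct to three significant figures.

ω = 146.4 rad/s.  Crank-pin speed |V_A| = rω = 10.497 m/s, perpendicular to OA.
Rod angle: sinφ = −(r/L) sinθ ⇒ φ = -12.950°; ω_rod = −rω cosθ/√(L²−r²sin²θ) = -26.97 rad/s.
V_P = V_A + ω_rod × AP, with AP = 0.1673 m along the rod.
Components: V_Px = −rω sinθ − a·ω_rod·sinφ = -9.2031 m/s;  V_Py = rω cosθ + a·ω_rod·cosφ = +2.1658 m/s.
|V_P| = √(V_Px² + V_Py²) = 9.4545 m/s.

9.45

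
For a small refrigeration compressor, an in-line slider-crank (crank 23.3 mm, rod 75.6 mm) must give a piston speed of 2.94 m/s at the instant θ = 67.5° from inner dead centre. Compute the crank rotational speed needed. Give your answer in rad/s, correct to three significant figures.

For an in-line slider-crank, |v_piston| = rω|sinθ|·[1 + r cosθ/√(L² − r² sin²θ)].
With r = 0.0233 m, L = 0.0756 m, θ = 67.5°: the bracketed kinematic factor |dx/dθ| = 0.024175 m.
ω = v/|dx/dθ| = 2.94/0.024175 = 121.61 rad/s.

122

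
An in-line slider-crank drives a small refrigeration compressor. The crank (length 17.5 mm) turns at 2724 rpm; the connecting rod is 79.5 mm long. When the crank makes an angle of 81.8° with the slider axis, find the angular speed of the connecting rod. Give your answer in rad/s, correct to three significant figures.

ω = 285.3 rad/s (converted from 2724 rpm).
The rod makes angle φ with the slider axis where L sinφ = r sinθ; differentiating, L cosφ·φ̇ = r ω cosθ.
L cosφ = √(L² − r² sin²θ) = 0.07759 m.
|ω_rod| = r ω |cosθ| / √(L² − r² sin²θ) = 0.0175·285.3·0.14263/0.07759 = 9.1765 rad/s.

9.18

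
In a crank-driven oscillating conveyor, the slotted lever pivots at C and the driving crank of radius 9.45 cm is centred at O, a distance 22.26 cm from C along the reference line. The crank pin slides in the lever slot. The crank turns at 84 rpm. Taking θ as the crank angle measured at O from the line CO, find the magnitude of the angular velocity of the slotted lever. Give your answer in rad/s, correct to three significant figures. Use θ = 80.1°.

ω = 8.796 rad/s (from 84 rpm).
Crank pin A relative to C: A = (d + r cosθ, r sinθ); lever angle φ = atan2(r sinθ, d + r cosθ).
Differentiating tanφ: φ̇ = rω(d cosθ + r)/(d² + r² + 2dr cosθ).
d² + r² + 2dr cosθ = |CA|² = 0.0657143 m²;  d cosθ + r = +0.13277 m.
|ω_lever| = |0.0945·8.796·+0.13277| / 0.0657143 = 1.6795 rad/s.

1.68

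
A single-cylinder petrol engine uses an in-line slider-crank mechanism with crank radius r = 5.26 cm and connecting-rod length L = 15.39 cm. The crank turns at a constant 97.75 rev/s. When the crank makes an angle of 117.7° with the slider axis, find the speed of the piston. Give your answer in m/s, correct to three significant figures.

ω = 2π·97.8 = 614.2 rad/s
For an in-line slider-crank, x = r cosθ + √(L² − r² sin²θ), so v = −rω sinθ·[1 + r cosθ/√(L² − r² sin²θ)].
With r = 0.0526 m, L = 0.1539 m, θ = 117.7°: √(L² − r² sin²θ) = 0.14668 m.
v = −0.0526·614.2·0.88539·[1 + 0.0526·-0.46484/0.14668] = -23.836 m/s.
|v| = 23.836 m/s.

23.8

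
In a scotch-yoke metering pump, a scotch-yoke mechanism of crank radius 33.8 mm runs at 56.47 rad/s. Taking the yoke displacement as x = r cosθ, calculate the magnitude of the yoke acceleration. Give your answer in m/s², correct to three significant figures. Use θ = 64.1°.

47.1

ω = 56.47 rad/s
x = r cosθ ⇒ ẍ = −rω² cosθ (ω constant).
|a| = rω²|cosθ| = 0.0338·(56.47)²·|cos 64.1°| = 47.08 m/s².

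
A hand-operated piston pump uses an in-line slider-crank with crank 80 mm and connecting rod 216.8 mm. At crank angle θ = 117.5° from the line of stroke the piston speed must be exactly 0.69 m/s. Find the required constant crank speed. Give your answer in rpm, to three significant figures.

113

For an in-line slider-crank, |v_piston| = rω|sinθ|·[1 + r cosθ/√(L² − r² sin²θ)].
With r = 0.08 m, L = 0.2168 m, θ = 117.5°: the bracketed kinematic factor |dx/dθ| = 0.058165 m.
ω = v/|dx/dθ| = 0.69/0.058165 = 11.863 rad/s.
N = 60ω/(2π) = 113.28 rpm.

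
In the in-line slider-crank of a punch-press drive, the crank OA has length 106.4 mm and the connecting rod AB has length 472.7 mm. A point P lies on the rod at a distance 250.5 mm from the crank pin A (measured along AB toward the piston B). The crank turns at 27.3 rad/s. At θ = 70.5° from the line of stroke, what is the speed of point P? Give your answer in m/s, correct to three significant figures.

2.89

ω = 27.3 rad/s.  Crank-pin speed |V_A| = rω = 2.9047 m/s, perpendicular to OA.
Rod angle: sinφ = −(r/L) sinθ ⇒ φ = -12.250°; ω_rod = −rω cosθ/√(L²−r²sin²θ) = -2.099 rad/s.
V_P = V_A + ω_rod × AP, with AP = 0.2505 m along the rod.
Components: V_Px = −rω sinθ − a·ω_rod·sinφ = -2.8497 m/s;  V_Py = rω cosθ + a·ω_rod·cosφ = +0.45578 m/s.
|V_P| = √(V_Px² + V_Py²) = 2.8859 m/s.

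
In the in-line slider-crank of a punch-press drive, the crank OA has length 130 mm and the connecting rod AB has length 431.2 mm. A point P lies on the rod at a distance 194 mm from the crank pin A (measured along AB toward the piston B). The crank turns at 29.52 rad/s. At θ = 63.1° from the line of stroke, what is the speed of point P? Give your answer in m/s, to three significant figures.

3.76

ω = 29.52 rad/s.  Crank-pin speed |V_A| = rω = 3.8376 m/s, perpendicular to OA.
Rod angle: sinφ = −(r/L) sinθ ⇒ φ = -15.597°; ω_rod = −rω cosθ/√(L²−r²sin²θ) = -4.1805 rad/s.
V_P = V_A + ω_rod × AP, with AP = 0.194 m along the rod.
Components: V_Px = −rω sinθ − a·ω_rod·sinφ = -3.6404 m/s;  V_Py = rω cosθ + a·ω_rod·cosφ = +0.95511 m/s.
|V_P| = √(V_Px² + V_Py²) = 3.7636 m/s.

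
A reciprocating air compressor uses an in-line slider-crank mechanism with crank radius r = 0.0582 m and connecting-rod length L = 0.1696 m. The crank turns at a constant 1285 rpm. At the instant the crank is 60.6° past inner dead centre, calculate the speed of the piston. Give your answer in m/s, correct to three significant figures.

ω = 2π·1285/60 = 134.6 rad/s
For an in-line slider-crank, x = r cosθ + √(L² − r² sin²θ), so v = −rω sinθ·[1 + r cosθ/√(L² − r² sin²θ)].
With r = 0.0582 m, L = 0.1696 m, θ = 60.6°: √(L² − r² sin²θ) = 0.16184 m.
v = −0.0582·134.6·0.87121·[1 + 0.0582·0.49090/0.16184] = -8.0276 m/s.
|v| = 8.0276 m/s.

8.03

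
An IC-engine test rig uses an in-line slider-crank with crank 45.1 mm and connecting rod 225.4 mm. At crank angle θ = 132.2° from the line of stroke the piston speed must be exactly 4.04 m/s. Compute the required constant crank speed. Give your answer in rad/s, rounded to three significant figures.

140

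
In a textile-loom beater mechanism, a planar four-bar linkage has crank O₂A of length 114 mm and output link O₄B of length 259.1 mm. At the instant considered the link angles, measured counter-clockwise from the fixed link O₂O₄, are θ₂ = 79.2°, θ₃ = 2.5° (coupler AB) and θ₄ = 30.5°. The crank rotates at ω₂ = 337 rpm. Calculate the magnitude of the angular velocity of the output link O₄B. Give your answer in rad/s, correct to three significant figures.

32.2

ω₂ = 35.29 rad/s (from 337 rpm).
Differentiating the loop-closure r₂e^{iθ₂}+r₃e^{iθ₃}=r₁+r₄e^{iθ₄} gives r₂ω₂e^{iθ₂}+r₃ω₃e^{iθ₃}=r₄ω₄e^{iθ₄}.
Eliminating the other unknown: ω₄ = r₂ω₂ sin(θ₂−θ₃) / [r₄ sin(θ₄−θ₃)].
Numerator sine = +0.97318; denominator sine = +0.46947.
Result = 0.114·35.29·(+0.97318) / (0.2591·(+0.46947)) = +32.187 rad/s; magnitude 32.187 rad/s.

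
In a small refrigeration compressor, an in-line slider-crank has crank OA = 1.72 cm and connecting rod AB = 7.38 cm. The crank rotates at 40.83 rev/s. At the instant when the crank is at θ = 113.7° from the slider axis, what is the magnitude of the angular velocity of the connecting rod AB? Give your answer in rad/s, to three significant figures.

ω = 256.5 rad/s (converted from 40.83 rev/s).
The rod makes angle φ with the slider axis where L sinφ = r sinθ; differentiating, L cosφ·φ̇ = r ω cosθ.
L cosφ = √(L² − r² sin²θ) = 0.0721 m.
|ω_rod| = r ω |cosθ| / √(L² − r² sin²θ) = 0.0172·256.5·0.40195/0.0721 = 24.599 rad/s.

24.6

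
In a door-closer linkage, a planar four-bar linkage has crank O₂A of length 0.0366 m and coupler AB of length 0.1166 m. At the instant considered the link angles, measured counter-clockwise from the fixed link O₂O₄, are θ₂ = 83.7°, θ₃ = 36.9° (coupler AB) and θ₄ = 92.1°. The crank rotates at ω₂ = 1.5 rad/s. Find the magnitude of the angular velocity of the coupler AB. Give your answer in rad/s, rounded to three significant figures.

0.0838

ω₂ = 1.5 rad/s
Differentiating the loop-closure r₂e^{iθ₂}+r₃e^{iθ₃}=r₁+r₄e^{iθ₄} gives r₂ω₂e^{iθ₂}+r₃ω₃e^{iθ₃}=r₄ω₄e^{iθ₄}.
Eliminating the other unknown: ω₃ = r₂ω₂ sin(θ₄−θ₂) / [r₃ sin(θ₃−θ₄)].
Numerator sine = +0.14608; denominator sine = -0.82115.
Result = 0.0366·1.5·(+0.14608) / (0.1166·(-0.82115)) = -0.083763 rad/s; magnitude 0.083763 rad/s.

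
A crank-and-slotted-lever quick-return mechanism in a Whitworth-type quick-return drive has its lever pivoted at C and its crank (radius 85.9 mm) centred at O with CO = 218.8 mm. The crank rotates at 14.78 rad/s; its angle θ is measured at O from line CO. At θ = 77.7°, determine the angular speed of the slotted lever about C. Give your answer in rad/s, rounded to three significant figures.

2.66

ω = 14.78 rad/s
Crank pin A relative to C: A = (d + r cosθ, r sinθ); lever angle φ = atan2(r sinθ, d + r cosθ).
Differentiating tanφ: φ̇ = rω(d cosθ + r)/(d² + r² + 2dr cosθ).
d² + r² + 2dr cosθ = |CA|² = 0.06326 m²;  d cosθ + r = +0.13251 m.
|ω_lever| = |0.0859·14.78·+0.13251| / 0.06326 = 2.6594 rad/s.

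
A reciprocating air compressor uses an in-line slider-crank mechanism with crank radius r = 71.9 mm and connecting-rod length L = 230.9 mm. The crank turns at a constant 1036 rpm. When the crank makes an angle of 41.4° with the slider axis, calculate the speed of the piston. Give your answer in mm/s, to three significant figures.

ω = 2π·1036/60 = 108.5 rad/s
For an in-line slider-crank, x = r cosθ + √(L² − r² sin²θ), so v = −rω sinθ·[1 + r cosθ/√(L² − r² sin²θ)].
With r = 0.0719 m, L = 0.2309 m, θ = 41.4°: √(L² − r² sin²θ) = 0.22595 m.
v = −0.0719·108.5·0.66131·[1 + 0.0719·0.75011/0.22595] = -6.3898 m/s.
|v| = 6.3898 m/s = 6389.8 mm/s.

6390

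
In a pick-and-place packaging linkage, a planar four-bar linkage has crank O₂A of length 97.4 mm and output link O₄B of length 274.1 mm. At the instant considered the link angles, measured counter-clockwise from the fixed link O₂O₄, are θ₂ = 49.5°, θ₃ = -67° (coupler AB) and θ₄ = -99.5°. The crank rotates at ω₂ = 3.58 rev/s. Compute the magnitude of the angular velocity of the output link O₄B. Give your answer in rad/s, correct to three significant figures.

ω₂ = 22.49 rad/s (from 3.58 rev/s).
Differentiating the loop-closure r₂e^{iθ₂}+r₃e^{iθ₃}=r₁+r₄e^{iθ₄} gives r₂ω₂e^{iθ₂}+r₃ω₃e^{iθ₃}=r₄ω₄e^{iθ₄}.
Eliminating the other unknown: ω₄ = r₂ω₂ sin(θ₂−θ₃) / [r₄ sin(θ₄−θ₃)].
Numerator sine = +0.89493; denominator sine = -0.53730.
Result = 0.0974·22.49·(+0.89493) / (0.2741·(-0.53730)) = -13.313 rad/s; magnitude 13.313 rad/s.

13.3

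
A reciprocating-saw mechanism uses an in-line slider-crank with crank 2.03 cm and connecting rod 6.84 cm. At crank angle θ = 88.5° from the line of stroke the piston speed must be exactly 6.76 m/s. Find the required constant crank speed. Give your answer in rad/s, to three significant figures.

For an in-line slider-crank, |v_piston| = rω|sinθ|·[1 + r cosθ/√(L² − r² sin²θ)].
With r = 0.0203 m, L = 0.0684 m, θ = 88.5°: the bracketed kinematic factor |dx/dθ| = 0.020458 m.
ω = v/|dx/dθ| = 6.76/0.020458 = 330.43 rad/s.

330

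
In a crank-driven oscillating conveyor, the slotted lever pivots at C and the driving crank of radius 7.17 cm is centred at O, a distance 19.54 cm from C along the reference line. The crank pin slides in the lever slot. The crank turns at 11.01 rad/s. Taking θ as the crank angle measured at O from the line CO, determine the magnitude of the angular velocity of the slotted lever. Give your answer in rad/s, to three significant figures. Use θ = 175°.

6.30

ω = 11.01 rad/s
Crank pin A relative to C: A = (d + r cosθ, r sinθ); lever angle φ = atan2(r sinθ, d + r cosθ).
Differentiating tanφ: φ̇ = rω(d cosθ + r)/(d² + r² + 2dr cosθ).
d² + r² + 2dr cosθ = |CA|² = 0.0154083 m²;  d cosθ + r = -0.12296 m.
|ω_lever| = |0.0717·11.01·-0.12296| / 0.0154083 = 6.2994 rad/s.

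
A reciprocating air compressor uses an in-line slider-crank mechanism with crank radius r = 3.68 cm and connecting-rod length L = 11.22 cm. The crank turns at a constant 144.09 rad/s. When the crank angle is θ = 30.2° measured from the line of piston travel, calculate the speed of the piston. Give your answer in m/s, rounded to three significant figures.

3.43

ω = 144.1 rad/s
For an in-line slider-crank, x = r cosθ + √(L² − r² sin²θ), so v = −rω sinθ·[1 + r cosθ/√(L² − r² sin²θ)].
With r = 0.0368 m, L = 0.1122 m, θ = 30.2°: √(L² − r² sin²θ) = 0.11066 m.
v = −0.0368·144.1·0.50302·[1 + 0.0368·0.86427/0.11066] = -3.4339 m/s.
|v| = 3.4339 m/s.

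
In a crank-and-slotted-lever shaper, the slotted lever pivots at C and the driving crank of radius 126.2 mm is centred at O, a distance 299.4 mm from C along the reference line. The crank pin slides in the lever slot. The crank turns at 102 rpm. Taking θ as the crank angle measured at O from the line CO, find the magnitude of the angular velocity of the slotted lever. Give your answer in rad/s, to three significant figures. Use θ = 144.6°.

3.61

ω = 10.68 rad/s (from 102 rpm).
Crank pin A relative to C: A = (d + r cosθ, r sinθ); lever angle φ = atan2(r sinθ, d + r cosθ).
Differentiating tanφ: φ̇ = rω(d cosθ + r)/(d² + r² + 2dr cosθ).
d² + r² + 2dr cosθ = |CA|² = 0.0439688 m²;  d cosθ + r = -0.11785 m.
|ω_lever| = |0.1262·10.68·-0.11785| / 0.0439688 = 3.613 rad/s.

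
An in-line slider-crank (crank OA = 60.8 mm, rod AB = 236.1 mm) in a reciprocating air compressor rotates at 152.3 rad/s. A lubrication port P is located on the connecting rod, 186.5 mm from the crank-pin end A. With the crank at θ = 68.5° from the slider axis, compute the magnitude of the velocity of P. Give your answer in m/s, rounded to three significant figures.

9.30

ω = 152.3 rad/s.  Crank-pin speed |V_A| = rω = 9.2598 m/s, perpendicular to OA.
Rod angle: sinφ = −(r/L) sinθ ⇒ φ = -13.863°; ω_rod = −rω cosθ/√(L²−r²sin²θ) = -14.805 rad/s.
V_P = V_A + ω_rod × AP, with AP = 0.1865 m along the rod.
Components: V_Px = −rω sinθ − a·ω_rod·sinφ = -9.2771 m/s;  V_Py = rω cosθ + a·ω_rod·cosφ = +0.71296 m/s.
|V_P| = √(V_Px² + V_Py²) = 9.3045 m/s.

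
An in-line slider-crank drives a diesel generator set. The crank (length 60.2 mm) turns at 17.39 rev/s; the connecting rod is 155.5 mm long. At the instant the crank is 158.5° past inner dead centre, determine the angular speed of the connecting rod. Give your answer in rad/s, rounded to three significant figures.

39.8

ω = 109.3 rad/s (converted from 17.39 rev/s).
The rod makes angle φ with the slider axis where L sinφ = r sinθ; differentiating, L cosφ·φ̇ = r ω cosθ.
L cosφ = √(L² − r² sin²θ) = 0.15393 m.
|ω_rod| = r ω |cosθ| / √(L² − r² sin²θ) = 0.0602·109.3·0.93042/0.15393 = 39.759 rad/s.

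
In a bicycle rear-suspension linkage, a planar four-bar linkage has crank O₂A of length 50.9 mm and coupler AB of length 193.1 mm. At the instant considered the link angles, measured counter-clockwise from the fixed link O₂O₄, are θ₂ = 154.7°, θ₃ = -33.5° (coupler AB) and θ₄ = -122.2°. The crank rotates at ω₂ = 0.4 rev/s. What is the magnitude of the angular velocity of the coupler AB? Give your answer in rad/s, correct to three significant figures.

0.658

ω₂ = 2.513 rad/s (from 0.4 rev/s).
Differentiating the loop-closure r₂e^{iθ₂}+r₃e^{iθ₃}=r₁+r₄e^{iθ₄} gives r₂ω₂e^{iθ₂}+r₃ω₃e^{iθ₃}=r₄ω₄e^{iθ₄}.
Eliminating the other unknown: ω₃ = r₂ω₂ sin(θ₄−θ₂) / [r₃ sin(θ₃−θ₄)].
Numerator sine = +0.99276; denominator sine = +0.99974.
Result = 0.0509·2.513·(+0.99276) / (0.1931·(+0.99974)) = +0.65786 rad/s; magnitude 0.65786 rad/s.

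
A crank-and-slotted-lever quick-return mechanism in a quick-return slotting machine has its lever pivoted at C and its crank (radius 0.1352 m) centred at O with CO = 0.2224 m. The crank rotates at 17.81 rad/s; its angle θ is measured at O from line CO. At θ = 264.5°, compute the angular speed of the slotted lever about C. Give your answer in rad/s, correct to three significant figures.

4.42

ω = 17.81 rad/s
Crank pin A relative to C: A = (d + r cosθ, r sinθ); lever angle φ = atan2(r sinθ, d + r cosθ).
Differentiating tanφ: φ̇ = rω(d cosθ + r)/(d² + r² + 2dr cosθ).
d² + r² + 2dr cosθ = |CA|² = 0.0619769 m²;  d cosθ + r = +0.11388 m.
|ω_lever| = |0.1352·17.81·+0.11388| / 0.0619769 = 4.4246 rad/s.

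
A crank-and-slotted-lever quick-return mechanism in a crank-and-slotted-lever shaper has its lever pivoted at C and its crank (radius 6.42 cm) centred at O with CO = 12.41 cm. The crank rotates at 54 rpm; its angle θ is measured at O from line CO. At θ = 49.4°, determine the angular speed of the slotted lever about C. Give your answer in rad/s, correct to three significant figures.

ω = 5.655 rad/s (from 54 rpm).
Crank pin A relative to C: A = (d + r cosθ, r sinθ); lever angle φ = atan2(r sinθ, d + r cosθ).
Differentiating tanφ: φ̇ = rω(d cosθ + r)/(d² + r² + 2dr cosθ).
d² + r² + 2dr cosθ = |CA|² = 0.0298922 m²;  d cosθ + r = +0.14496 m.
|ω_lever| = |0.0642·5.655·+0.14496| / 0.0298922 = 1.7606 rad/s.

1.76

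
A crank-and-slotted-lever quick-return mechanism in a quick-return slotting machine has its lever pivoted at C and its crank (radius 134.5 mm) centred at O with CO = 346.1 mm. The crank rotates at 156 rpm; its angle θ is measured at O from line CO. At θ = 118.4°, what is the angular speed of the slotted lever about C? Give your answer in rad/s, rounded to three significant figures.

ω = 16.34 rad/s (from 156 rpm).
Crank pin A relative to C: A = (d + r cosθ, r sinθ); lever angle φ = atan2(r sinθ, d + r cosθ).
Differentiating tanφ: φ̇ = rω(d cosθ + r)/(d² + r² + 2dr cosθ).
d² + r² + 2dr cosθ = |CA|² = 0.0935944 m²;  d cosθ + r = -0.030114 m.
|ω_lever| = |0.1345·16.34·-0.030114| / 0.0935944 = 0.70695 rad/s.

0.707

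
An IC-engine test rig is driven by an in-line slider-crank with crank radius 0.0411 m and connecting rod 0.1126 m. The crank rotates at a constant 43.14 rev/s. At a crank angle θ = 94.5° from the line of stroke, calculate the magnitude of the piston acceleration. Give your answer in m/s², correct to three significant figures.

1400

ω = 2π·43.1 = 271.1 rad/s
x(θ) = r cosθ + √(L² − r² sin²θ); with ω constant, a = ω²·d²x/dθ².
d²x/dθ² = −r cosθ − r²(cos2θ)/√u − r⁴ sin²2θ/(4u^{3/2}),  u = L² − r² sin²θ = 0.0109999 m².
Substituting r = 0.0411 m, L = 0.1126 m, θ = 94.5°: d²x/dθ² = +0.019117 m.
a = ω²·d²x/dθ² = (271.1)²·(+0.019117) = +1404.6 m/s²;  |a| = 1404.6 m/s².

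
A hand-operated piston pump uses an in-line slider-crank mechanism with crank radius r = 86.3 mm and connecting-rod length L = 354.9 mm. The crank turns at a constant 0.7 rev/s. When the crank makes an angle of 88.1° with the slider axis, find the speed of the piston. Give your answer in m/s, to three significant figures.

ω = 2π·0.7 = 4.398 rad/s
For an in-line slider-crank, x = r cosθ + √(L² − r² sin²θ), so v = −rω sinθ·[1 + r cosθ/√(L² − r² sin²θ)].
With r = 0.0863 m, L = 0.3549 m, θ = 88.1°: √(L² − r² sin²θ) = 0.34426 m.
v = −0.0863·4.398·0.99945·[1 + 0.0863·0.03316/0.34426] = -0.38251 m/s.
|v| = 0.38251 m/s.

0.383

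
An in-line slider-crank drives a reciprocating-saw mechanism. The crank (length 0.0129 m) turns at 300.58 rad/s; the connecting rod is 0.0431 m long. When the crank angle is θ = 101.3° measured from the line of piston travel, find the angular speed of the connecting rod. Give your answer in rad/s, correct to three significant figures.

18.4

ω = 300.6 rad/s
The rod makes angle φ with the slider axis where L sinφ = r sinθ; differentiating, L cosφ·φ̇ = r ω cosθ.
L cosφ = √(L² − r² sin²θ) = 0.041202 m.
|ω_rod| = r ω |cosθ| / √(L² − r² sin²θ) = 0.0129·300.6·0.19595/0.041202 = 18.44 rad/s.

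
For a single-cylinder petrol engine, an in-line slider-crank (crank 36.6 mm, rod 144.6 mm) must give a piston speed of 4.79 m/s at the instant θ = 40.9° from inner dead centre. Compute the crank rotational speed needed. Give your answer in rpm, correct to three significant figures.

1600

For an in-line slider-crank, |v_piston| = rω|sinθ|·[1 + r cosθ/√(L² − r² sin²θ)].
With r = 0.0366 m, L = 0.1446 m, θ = 40.9°: the bracketed kinematic factor |dx/dθ| = 0.028612 m.
ω = v/|dx/dθ| = 4.79/0.028612 = 167.41 rad/s.
N = 60ω/(2π) = 1598.6 rpm.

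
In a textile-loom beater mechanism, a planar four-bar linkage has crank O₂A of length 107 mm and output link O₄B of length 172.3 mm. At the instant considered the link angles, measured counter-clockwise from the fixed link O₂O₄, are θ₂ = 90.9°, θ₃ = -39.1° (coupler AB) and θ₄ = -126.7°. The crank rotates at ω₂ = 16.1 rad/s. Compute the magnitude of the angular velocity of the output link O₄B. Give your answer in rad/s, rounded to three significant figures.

7.67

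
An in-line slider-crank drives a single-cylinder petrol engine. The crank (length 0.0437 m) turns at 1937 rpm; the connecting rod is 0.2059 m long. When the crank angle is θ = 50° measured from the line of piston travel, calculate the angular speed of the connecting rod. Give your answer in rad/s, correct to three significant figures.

ω = 202.8 rad/s (converted from 1937 rpm).
The rod makes angle φ with the slider axis where L sinφ = r sinθ; differentiating, L cosφ·φ̇ = r ω cosθ.
L cosφ = √(L² − r² sin²θ) = 0.20316 m.
|ω_rod| = r ω |cosθ| / √(L² − r² sin²θ) = 0.0437·202.8·0.64279/0.20316 = 28.046 rad/s.

28.0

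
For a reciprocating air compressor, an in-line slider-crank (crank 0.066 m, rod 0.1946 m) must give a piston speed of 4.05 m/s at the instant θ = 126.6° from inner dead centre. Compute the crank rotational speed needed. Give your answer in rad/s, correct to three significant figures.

96.8

For an in-line slider-crank, |v_piston| = rω|sinθ|·[1 + r cosθ/√(L² − r² sin²θ)].
With r = 0.066 m, L = 0.1946 m, θ = 126.6°: the bracketed kinematic factor |dx/dθ| = 0.041851 m.
ω = v/|dx/dθ| = 4.05/0.041851 = 96.772 rad/s.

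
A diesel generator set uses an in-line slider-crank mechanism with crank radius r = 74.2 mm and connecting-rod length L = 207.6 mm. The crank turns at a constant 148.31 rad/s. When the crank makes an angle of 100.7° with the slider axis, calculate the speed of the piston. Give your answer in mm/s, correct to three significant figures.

10000

ω = 148.3 rad/s
For an in-line slider-crank, x = r cosθ + √(L² − r² sin²θ), so v = −rω sinθ·[1 + r cosθ/√(L² − r² sin²θ)].
With r = 0.0742 m, L = 0.2076 m, θ = 100.7°: √(L² − r² sin²θ) = 0.19438 m.
v = −0.0742·148.3·0.98261·[1 + 0.0742·-0.18567/0.19438] = -10.047 m/s.
|v| = 10.047 m/s = 10047 mm/s.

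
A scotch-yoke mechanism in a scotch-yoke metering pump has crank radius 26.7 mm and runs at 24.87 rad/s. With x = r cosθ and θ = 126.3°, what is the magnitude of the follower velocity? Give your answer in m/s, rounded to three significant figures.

0.535

ω = 24.87 rad/s
x = r cosθ ⇒ ẋ = −rω sinθ.
|v| = rω|sinθ| = 0.0267·24.87·|sin 126.3°| = 0.53516 m/s.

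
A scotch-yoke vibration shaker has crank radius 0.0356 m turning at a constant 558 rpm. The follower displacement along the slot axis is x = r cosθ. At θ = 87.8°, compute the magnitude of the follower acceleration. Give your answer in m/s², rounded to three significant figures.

ω = 58.43 rad/s (from 558 rpm).
x = r cosθ ⇒ ẍ = −rω² cosθ (ω constant).
|a| = rω²|cosθ| = 0.0356·(58.43)²·|cos 87.8°| = 4.6663 m/s².

4.67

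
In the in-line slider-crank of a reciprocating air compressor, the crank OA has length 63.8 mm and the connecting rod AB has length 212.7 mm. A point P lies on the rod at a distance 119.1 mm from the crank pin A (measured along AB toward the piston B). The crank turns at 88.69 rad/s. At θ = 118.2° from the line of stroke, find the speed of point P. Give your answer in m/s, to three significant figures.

4.73

ω = 88.69 rad/s.  Crank-pin speed |V_A| = rω = 5.6584 m/s, perpendicular to OA.
Rod angle: sinφ = −(r/L) sinθ ⇒ φ = -15.328°; ω_rod = −rω cosθ/√(L²−r²sin²θ) = +13.035 rad/s.
V_P = V_A + ω_rod × AP, with AP = 0.1191 m along the rod.
Components: V_Px = −rω sinθ − a·ω_rod·sinφ = -4.5764 m/s;  V_Py = rω cosθ + a·ω_rod·cosφ = -1.1767 m/s.
|V_P| = √(V_Px² + V_Py²) = 4.7252 m/s.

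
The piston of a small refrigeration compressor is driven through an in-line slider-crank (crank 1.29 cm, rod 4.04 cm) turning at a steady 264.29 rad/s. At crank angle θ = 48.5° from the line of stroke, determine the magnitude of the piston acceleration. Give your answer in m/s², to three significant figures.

569

ω = 264.3 rad/s
x(θ) = r cosθ + √(L² − r² sin²θ); with ω constant, a = ω²·d²x/dθ².
d²x/dθ² = −r cosθ − r²(cos2θ)/√u − r⁴ sin²2θ/(4u^{3/2}),  u = L² − r² sin²θ = 0.00153881 m².
Substituting r = 0.0129 m, L = 0.0404 m, θ = 48.5°: d²x/dθ² = -0.0081438 m.
a = ω²·d²x/dθ² = (264.3)²·(-0.0081438) = -568.84 m/s²;  |a| = 568.84 m/s².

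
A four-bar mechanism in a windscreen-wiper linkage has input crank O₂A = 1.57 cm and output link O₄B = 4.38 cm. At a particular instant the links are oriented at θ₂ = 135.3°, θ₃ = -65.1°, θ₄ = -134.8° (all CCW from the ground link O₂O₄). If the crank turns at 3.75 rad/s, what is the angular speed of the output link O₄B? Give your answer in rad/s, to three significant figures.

0.500

ω₂ = 3.75 rad/s
Differentiating the loop-closure r₂e^{iθ₂}+r₃e^{iθ₃}=r₁+r₄e^{iθ₄} gives r₂ω₂e^{iθ₂}+r₃ω₃e^{iθ₃}=r₄ω₄e^{iθ₄}.
Eliminating the other unknown: ω₄ = r₂ω₂ sin(θ₂−θ₃) / [r₄ sin(θ₄−θ₃)].
Numerator sine = -0.34857; denominator sine = -0.93789.
Result = 0.0157·3.75·(-0.34857) / (0.0438·(-0.93789)) = +0.49957 rad/s; magnitude 0.49957 rad/s.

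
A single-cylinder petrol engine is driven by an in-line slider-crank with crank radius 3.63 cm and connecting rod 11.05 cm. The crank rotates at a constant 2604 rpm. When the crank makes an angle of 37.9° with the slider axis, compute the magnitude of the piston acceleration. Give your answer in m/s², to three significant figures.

ω = 2π·2604/60 = 272.7 rad/s
x(θ) = r cosθ + √(L² − r² sin²θ); with ω constant, a = ω²·d²x/dθ².
d²x/dθ² = −r cosθ − r²(cos2θ)/√u − r⁴ sin²2θ/(4u^{3/2}),  u = L² − r² sin²θ = 0.011713 m².
Substituting r = 0.0363 m, L = 0.1105 m, θ = 37.9°: d²x/dθ² = -0.031952 m.
a = ω²·d²x/dθ² = (272.7)²·(-0.031952) = -2376 m/s²;  |a| = 2376 m/s².

2380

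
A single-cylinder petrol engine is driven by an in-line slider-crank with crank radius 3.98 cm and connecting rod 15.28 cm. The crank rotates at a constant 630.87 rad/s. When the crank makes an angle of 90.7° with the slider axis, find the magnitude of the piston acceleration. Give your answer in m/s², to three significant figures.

4470

ω = 630.9 rad/s
x(θ) = r cosθ + √(L² − r² sin²θ); with ω constant, a = ω²·d²x/dθ².
d²x/dθ² = −r cosθ − r²(cos2θ)/√u − r⁴ sin²2θ/(4u^{3/2}),  u = L² − r² sin²θ = 0.021764 m².
Substituting r = 0.0398 m, L = 0.1528 m, θ = 90.7°: d²x/dθ² = +0.01122 m.
a = ω²·d²x/dθ² = (630.9)²·(+0.01122) = +4465.6 m/s²;  |a| = 4465.6 m/s².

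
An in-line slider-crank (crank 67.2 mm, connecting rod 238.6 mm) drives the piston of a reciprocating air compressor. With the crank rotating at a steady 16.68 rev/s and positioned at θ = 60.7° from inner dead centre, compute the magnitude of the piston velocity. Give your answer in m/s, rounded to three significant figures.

ω = 2π·16.7 = 104.8 rad/s
For an in-line slider-crank, x = r cosθ + √(L² − r² sin²θ), so v = −rω sinθ·[1 + r cosθ/√(L² − r² sin²θ)].
With r = 0.0672 m, L = 0.2386 m, θ = 60.7°: √(L² − r² sin²θ) = 0.23129 m.
v = −0.0672·104.8·0.87207·[1 + 0.0672·0.48938/0.23129] = -7.0151 m/s.
|v| = 7.0151 m/s.

7.02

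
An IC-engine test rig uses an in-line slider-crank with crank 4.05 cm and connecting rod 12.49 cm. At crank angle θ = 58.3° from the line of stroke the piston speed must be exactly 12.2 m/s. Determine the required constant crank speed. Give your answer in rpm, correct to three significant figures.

For an in-line slider-crank, |v_piston| = rω|sinθ|·[1 + r cosθ/√(L² − r² sin²θ)].
With r = 0.0405 m, L = 0.1249 m, θ = 58.3°: the bracketed kinematic factor |dx/dθ| = 0.040566 m.
ω = v/|dx/dθ| = 12.2/0.040566 = 300.74 rad/s.
N = 60ω/(2π) = 2871.9 rpm.

2870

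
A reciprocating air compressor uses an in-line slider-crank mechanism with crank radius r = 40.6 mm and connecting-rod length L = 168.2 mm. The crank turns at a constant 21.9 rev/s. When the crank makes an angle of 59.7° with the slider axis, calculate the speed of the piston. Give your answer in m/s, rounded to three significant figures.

5.42

ω = 2π·21.9 = 137.6 rad/s
For an in-line slider-crank, x = r cosθ + √(L² − r² sin²θ), so v = −rω sinθ·[1 + r cosθ/√(L² − r² sin²θ)].
With r = 0.0406 m, L = 0.1682 m, θ = 59.7°: √(L² − r² sin²θ) = 0.16451 m.
v = −0.0406·137.6·0.86340·[1 + 0.0406·0.50453/0.16451] = -5.4241 m/s.
|v| = 5.4241 m/s.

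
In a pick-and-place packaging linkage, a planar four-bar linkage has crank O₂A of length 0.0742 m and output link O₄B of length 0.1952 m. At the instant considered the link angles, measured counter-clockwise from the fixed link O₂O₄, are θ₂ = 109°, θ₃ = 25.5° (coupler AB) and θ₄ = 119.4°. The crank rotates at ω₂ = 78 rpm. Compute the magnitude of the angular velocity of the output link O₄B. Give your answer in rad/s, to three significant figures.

ω₂ = 8.168 rad/s (from 78 rpm).
Differentiating the loop-closure r₂e^{iθ₂}+r₃e^{iθ₃}=r₁+r₄e^{iθ₄} gives r₂ω₂e^{iθ₂}+r₃ω₃e^{iθ₃}=r₄ω₄e^{iθ₄}.
Eliminating the other unknown: ω₄ = r₂ω₂ sin(θ₂−θ₃) / [r₄ sin(θ₄−θ₃)].
Numerator sine = +0.99357; denominator sine = +0.99768.
Result = 0.0742·8.168·(+0.99357) / (0.1952·(+0.99768)) = +3.0921 rad/s; magnitude 3.0921 rad/s.

3.09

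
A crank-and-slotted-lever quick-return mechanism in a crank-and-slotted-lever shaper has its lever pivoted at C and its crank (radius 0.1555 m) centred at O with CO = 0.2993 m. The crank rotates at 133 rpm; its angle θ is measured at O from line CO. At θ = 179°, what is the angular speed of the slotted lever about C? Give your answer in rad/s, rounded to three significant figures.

ω = 13.93 rad/s (from 133 rpm).
Crank pin A relative to C: A = (d + r cosθ, r sinθ); lever angle φ = atan2(r sinθ, d + r cosθ).
Differentiating tanφ: φ̇ = rω(d cosθ + r)/(d² + r² + 2dr cosθ).
d² + r² + 2dr cosθ = |CA|² = 0.0206926 m²;  d cosθ + r = -0.14375 m.
|ω_lever| = |0.1555·13.93·-0.14375| / 0.0206926 = 15.046 rad/s.

15.0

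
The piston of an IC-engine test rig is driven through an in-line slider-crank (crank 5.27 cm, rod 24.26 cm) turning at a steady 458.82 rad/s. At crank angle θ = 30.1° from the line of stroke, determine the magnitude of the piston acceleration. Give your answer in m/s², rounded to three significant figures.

ω = 458.8 rad/s
x(θ) = r cosθ + √(L² − r² sin²θ); with ω constant, a = ω²·d²x/dθ².
d²x/dθ² = −r cosθ − r²(cos2θ)/√u − r⁴ sin²2θ/(4u^{3/2}),  u = L² − r² sin²θ = 0.0581562 m².
Substituting r = 0.0527 m, L = 0.2426 m, θ = 30.1°: d²x/dθ² = -0.05142 m.
a = ω²·d²x/dθ² = (458.8)²·(-0.05142) = -10825 m/s²;  |a| = 10825 m/s².

10800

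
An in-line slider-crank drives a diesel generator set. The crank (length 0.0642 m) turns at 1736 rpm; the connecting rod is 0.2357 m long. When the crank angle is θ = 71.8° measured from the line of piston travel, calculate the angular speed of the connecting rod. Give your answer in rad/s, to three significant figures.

ω = 181.8 rad/s (converted from 1736 rpm).
The rod makes angle φ with the slider axis where L sinφ = r sinθ; differentiating, L cosφ·φ̇ = r ω cosθ.
L cosφ = √(L² − r² sin²θ) = 0.22767 m.
|ω_rod| = r ω |cosθ| / √(L² − r² sin²θ) = 0.0642·181.8·0.31233/0.22767 = 16.011 rad/s.

16.0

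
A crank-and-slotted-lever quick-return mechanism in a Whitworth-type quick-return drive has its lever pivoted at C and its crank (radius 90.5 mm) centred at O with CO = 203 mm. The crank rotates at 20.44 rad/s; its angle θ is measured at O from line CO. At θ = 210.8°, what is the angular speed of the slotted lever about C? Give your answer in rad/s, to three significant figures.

8.70

ω = 20.44 rad/s
Crank pin A relative to C: A = (d + r cosθ, r sinθ); lever angle φ = atan2(r sinθ, d + r cosθ).
Differentiating tanφ: φ̇ = rω(d cosθ + r)/(d² + r² + 2dr cosθ).
d² + r² + 2dr cosθ = |CA|² = 0.0178385 m²;  d cosθ + r = -0.083869 m.
|ω_lever| = |0.0905·20.44·-0.083869| / 0.0178385 = 8.6971 rad/s.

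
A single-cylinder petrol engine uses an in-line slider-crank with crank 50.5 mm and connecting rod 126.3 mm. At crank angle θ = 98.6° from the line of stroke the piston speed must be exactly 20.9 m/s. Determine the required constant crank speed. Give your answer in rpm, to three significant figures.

For an in-line slider-crank, |v_piston| = rω|sinθ|·[1 + r cosθ/√(L² − r² sin²θ)].
With r = 0.0505 m, L = 0.1263 m, θ = 98.6°: the bracketed kinematic factor |dx/dθ| = 0.046682 m.
ω = v/|dx/dθ| = 20.9/0.046682 = 447.71 rad/s.
N = 60ω/(2π) = 4275.3 rpm.

4280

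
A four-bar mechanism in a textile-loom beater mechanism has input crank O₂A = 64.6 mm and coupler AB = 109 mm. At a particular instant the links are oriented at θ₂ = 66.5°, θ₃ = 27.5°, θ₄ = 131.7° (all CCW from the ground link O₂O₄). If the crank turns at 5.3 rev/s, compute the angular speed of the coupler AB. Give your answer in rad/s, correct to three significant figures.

ω₂ = 33.3 rad/s (from 5.3 rev/s).
Differentiating the loop-closure r₂e^{iθ₂}+r₃e^{iθ₃}=r₁+r₄e^{iθ₄} gives r₂ω₂e^{iθ₂}+r₃ω₃e^{iθ₃}=r₄ω₄e^{iθ₄}.
Eliminating the other unknown: ω₃ = r₂ω₂ sin(θ₄−θ₂) / [r₃ sin(θ₃−θ₄)].
Numerator sine = +0.90778; denominator sine = -0.96945.
Result = 0.0646·33.3·(+0.90778) / (0.109·(-0.96945)) = -18.481 rad/s; magnitude 18.481 rad/s.

18.5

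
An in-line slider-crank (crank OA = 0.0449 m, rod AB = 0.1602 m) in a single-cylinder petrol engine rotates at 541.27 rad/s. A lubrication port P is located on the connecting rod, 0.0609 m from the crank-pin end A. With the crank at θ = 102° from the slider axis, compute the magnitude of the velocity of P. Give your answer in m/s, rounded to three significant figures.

23.4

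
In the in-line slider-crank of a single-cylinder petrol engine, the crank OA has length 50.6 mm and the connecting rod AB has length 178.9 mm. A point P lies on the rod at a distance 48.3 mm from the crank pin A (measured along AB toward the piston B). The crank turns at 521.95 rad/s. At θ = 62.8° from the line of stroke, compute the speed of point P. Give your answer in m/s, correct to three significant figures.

25.9

ω = 522 rad/s.  Crank-pin speed |V_A| = rω = 26.411 m/s, perpendicular to OA.
Rod angle: sinφ = −(r/L) sinθ ⇒ φ = -14.570°; ω_rod = −rω cosθ/√(L²−r²sin²θ) = -69.723 rad/s.
V_P = V_A + ω_rod × AP, with AP = 0.0483 m along the rod.
Components: V_Px = −rω sinθ − a·ω_rod·sinφ = -24.337 m/s;  V_Py = rω cosθ + a·ω_rod·cosφ = +8.813 m/s.
|V_P| = √(V_Px² + V_Py²) = 25.884 m/s.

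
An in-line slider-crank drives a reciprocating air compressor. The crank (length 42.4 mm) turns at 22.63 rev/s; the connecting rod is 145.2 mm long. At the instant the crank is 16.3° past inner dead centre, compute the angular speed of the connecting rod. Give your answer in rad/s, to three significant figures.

ω = 142.2 rad/s (converted from 22.63 rev/s).
The rod makes angle φ with the slider axis where L sinφ = r sinθ; differentiating, L cosφ·φ̇ = r ω cosθ.
L cosφ = √(L² − r² sin²θ) = 0.14471 m.
|ω_rod| = r ω |cosθ| / √(L² − r² sin²θ) = 0.0424·142.2·0.95981/0.14471 = 39.986 rad/s.

40.0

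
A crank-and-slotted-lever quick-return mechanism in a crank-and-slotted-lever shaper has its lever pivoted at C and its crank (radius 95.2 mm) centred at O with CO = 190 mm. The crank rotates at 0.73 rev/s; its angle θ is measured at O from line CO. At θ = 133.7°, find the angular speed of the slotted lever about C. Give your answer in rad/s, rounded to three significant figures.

ω = 4.587 rad/s (from 0.73 rev/s).
Crank pin A relative to C: A = (d + r cosθ, r sinθ); lever angle φ = atan2(r sinθ, d + r cosθ).
Differentiating tanφ: φ̇ = rω(d cosθ + r)/(d² + r² + 2dr cosθ).
d² + r² + 2dr cosθ = |CA|² = 0.0201697 m²;  d cosθ + r = -0.036068 m.
|ω_lever| = |0.0952·4.587·-0.036068| / 0.0201697 = 0.78083 rad/s.

0.781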